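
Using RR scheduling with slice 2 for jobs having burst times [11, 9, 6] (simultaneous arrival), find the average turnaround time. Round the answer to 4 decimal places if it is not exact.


Time quantum = 2
Execution trace:
  J1 runs 2 units, time = 2
  J2 runs 2 units, time = 4
  J3 runs 2 units, time = 6
  J1 runs 2 units, time = 8
  J2 runs 2 units, time = 10
  J3 runs 2 units, time = 12
  J1 runs 2 units, time = 14
  J2 runs 2 units, time = 16
  J3 runs 2 units, time = 18
  J1 runs 2 units, time = 20
  J2 runs 2 units, time = 22
  J1 runs 2 units, time = 24
  J2 runs 1 units, time = 25
  J1 runs 1 units, time = 26
Finish times: [26, 25, 18]
Average turnaround = 69/3 = 23.0

23.0


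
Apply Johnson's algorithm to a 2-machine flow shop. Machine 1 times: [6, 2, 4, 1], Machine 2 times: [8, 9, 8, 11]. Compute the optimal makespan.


Apply Johnson's rule:
  Group 1 (a <= b): [(4, 1, 11), (2, 2, 9), (3, 4, 8), (1, 6, 8)]
  Group 2 (a > b): []
Optimal job order: [4, 2, 3, 1]
Schedule:
  Job 4: M1 done at 1, M2 done at 12
  Job 2: M1 done at 3, M2 done at 21
  Job 3: M1 done at 7, M2 done at 29
  Job 1: M1 done at 13, M2 done at 37
Makespan = 37

37


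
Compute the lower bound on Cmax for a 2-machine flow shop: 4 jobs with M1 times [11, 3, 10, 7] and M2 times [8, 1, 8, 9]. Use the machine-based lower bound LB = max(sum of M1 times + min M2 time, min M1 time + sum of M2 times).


LB1 = sum(M1 times) + min(M2 times) = 31 + 1 = 32
LB2 = min(M1 times) + sum(M2 times) = 3 + 26 = 29
Lower bound = max(LB1, LB2) = max(32, 29) = 32

32


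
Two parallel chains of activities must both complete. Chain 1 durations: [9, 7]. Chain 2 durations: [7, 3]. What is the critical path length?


Path A total = 9 + 7 = 16
Path B total = 7 + 3 = 10
Critical path = longest path = max(16, 10) = 16

16


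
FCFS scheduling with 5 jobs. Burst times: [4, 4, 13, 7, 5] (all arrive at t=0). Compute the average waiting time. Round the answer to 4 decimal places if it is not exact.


FCFS order (as given): [4, 4, 13, 7, 5]
Waiting times:
  Job 1: wait = 0
  Job 2: wait = 4
  Job 3: wait = 8
  Job 4: wait = 21
  Job 5: wait = 28
Sum of waiting times = 61
Average waiting time = 61/5 = 12.2

12.2


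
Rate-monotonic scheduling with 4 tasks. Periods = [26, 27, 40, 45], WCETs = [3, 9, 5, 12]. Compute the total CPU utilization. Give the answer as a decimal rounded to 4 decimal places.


Compute individual utilizations (exact fractions):
  Task 1: C/T = 3/26 (approx. 0.1154)
  Task 2: C/T = 9/27 = 1/3 (approx. 0.3333)
  Task 3: C/T = 5/40 = 1/8 (approx. 0.125)
  Task 4: C/T = 12/45 = 4/15 (approx. 0.2667)
Total utilization U = 3/26 + 1/3 + 1/8 + 4/15 = 437/520
Rounded to 4 decimal places: U = 0.8404
RM (Liu & Layland) bound for 4 tasks = 0.756828; compare with U = 437/520 (approx. 0.840385)
bound < U <= 1, so the RM sufficient condition is not met (inconclusive; an exact test such as response-time analysis is needed).

0.8404


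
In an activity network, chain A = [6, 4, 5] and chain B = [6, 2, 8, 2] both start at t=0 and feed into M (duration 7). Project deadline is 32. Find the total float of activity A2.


Forward pass: ES(A2) = sum of predecessors on chain A = 6
EF = ES + duration = 6 + 4 = 10
Backward pass: LF(M) = deadline = 32; LS(M) = 32 - 7 = 25
LF(A2) = LS(M) - sum(successors on chain A) = 25 - 5 = 20
LS = LF - duration = 20 - 4 = 16
Total float = LS - ES = 16 - 6 = 10

10


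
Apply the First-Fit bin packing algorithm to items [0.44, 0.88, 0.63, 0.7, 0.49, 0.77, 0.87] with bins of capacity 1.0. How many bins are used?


Place items sequentially using First-Fit:
  Item 0.44 -> new Bin 1
  Item 0.88 -> new Bin 2
  Item 0.63 -> new Bin 3
  Item 0.7 -> new Bin 4
  Item 0.49 -> Bin 1 (now 0.93)
  Item 0.77 -> new Bin 5
  Item 0.87 -> new Bin 6
Total bins used = 6

6


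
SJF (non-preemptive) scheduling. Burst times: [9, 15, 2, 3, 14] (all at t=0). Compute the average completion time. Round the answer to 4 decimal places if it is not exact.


SJF order (ascending): [2, 3, 9, 14, 15]
Completion times:
  Job 1: burst=2, C=2
  Job 2: burst=3, C=5
  Job 3: burst=9, C=14
  Job 4: burst=14, C=28
  Job 5: burst=15, C=43
Average completion = 92/5 = 18.4

18.4


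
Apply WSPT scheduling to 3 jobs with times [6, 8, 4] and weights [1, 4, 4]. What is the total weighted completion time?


Compute p/w ratios and sort ascending (WSPT): [(4, 4), (8, 4), (6, 1)]
Compute weighted completion times:
  Job (p=4,w=4): C=4, w*C=4*4=16
  Job (p=8,w=4): C=12, w*C=4*12=48
  Job (p=6,w=1): C=18, w*C=1*18=18
Total weighted completion time = 82

82


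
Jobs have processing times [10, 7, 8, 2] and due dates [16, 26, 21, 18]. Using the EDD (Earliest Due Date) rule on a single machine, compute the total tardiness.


Sort by due date (EDD order): [(10, 16), (2, 18), (8, 21), (7, 26)]
Compute completion times and tardiness:
  Job 1: p=10, d=16, C=10, tardiness=max(0,10-16)=0
  Job 2: p=2, d=18, C=12, tardiness=max(0,12-18)=0
  Job 3: p=8, d=21, C=20, tardiness=max(0,20-21)=0
  Job 4: p=7, d=26, C=27, tardiness=max(0,27-26)=1
Total tardiness = 1

1


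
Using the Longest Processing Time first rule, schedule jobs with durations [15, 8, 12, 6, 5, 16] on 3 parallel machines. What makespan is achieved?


Sort jobs in decreasing order (LPT): [16, 15, 12, 8, 6, 5]
Assign each job to the least loaded machine:
  Machine 1: jobs [16, 5], load = 21
  Machine 2: jobs [15, 6], load = 21
  Machine 3: jobs [12, 8], load = 20
Makespan = max load = 21

21


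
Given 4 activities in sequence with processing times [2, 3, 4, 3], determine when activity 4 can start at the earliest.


Activity 4 starts after activities 1 through 3 complete.
Predecessor durations: [2, 3, 4]
ES = 2 + 3 + 4 = 9

9


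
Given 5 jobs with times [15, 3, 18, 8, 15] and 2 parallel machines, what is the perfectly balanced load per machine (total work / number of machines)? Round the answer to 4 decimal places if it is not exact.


Total processing time = 15 + 3 + 18 + 8 + 15 = 59
Number of machines = 2
Ideal balanced load = 59 / 2 = 29.5

29.5


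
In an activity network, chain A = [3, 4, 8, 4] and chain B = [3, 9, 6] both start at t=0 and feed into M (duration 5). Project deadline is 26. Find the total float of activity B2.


Forward pass: ES(B2) = sum of predecessors on chain B = 3
EF = ES + duration = 3 + 9 = 12
Backward pass: LF(M) = deadline = 26; LS(M) = 26 - 5 = 21
LF(B2) = LS(M) - sum(successors on chain B) = 21 - 6 = 15
LS = LF - duration = 15 - 9 = 6
Total float = LS - ES = 6 - 3 = 3

3


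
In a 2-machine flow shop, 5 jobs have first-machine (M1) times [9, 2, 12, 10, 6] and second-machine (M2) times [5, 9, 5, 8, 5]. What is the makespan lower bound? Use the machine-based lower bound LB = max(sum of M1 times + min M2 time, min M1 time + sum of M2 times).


LB1 = sum(M1 times) + min(M2 times) = 39 + 5 = 44
LB2 = min(M1 times) + sum(M2 times) = 2 + 32 = 34
Lower bound = max(LB1, LB2) = max(44, 34) = 44

44


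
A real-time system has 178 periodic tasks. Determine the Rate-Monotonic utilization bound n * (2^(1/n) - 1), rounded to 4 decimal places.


Compute 2^(1/178) = 1.0039016771
Subtract 1: 1.0039016771 - 1 = 0.0039016771
Multiply by n: 178 * 0.0039016771 = 0.6944985238
Round to 4 dp: 0.6945

0.6945


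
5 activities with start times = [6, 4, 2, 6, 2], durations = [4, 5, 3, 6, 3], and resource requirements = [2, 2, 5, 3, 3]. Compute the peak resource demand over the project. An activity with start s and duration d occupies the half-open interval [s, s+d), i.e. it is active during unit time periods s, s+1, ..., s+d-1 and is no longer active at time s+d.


Each activity i is active on [start_i, start_i + duration_i).
Compute total resource usage per time slot:
  t=0: active resources = [], total = 0
  t=1: active resources = [], total = 0
  t=2: active resources = [5, 3], total = 8
  t=3: active resources = [5, 3], total = 8
  t=4: active resources = [2, 5, 3], total = 10
  t=5: active resources = [2], total = 2
  t=6: active resources = [2, 2, 3], total = 7
  t=7: active resources = [2, 2, 3], total = 7
  t=8: active resources = [2, 2, 3], total = 7
  t=9: active resources = [2, 3], total = 5
  t=10: active resources = [3], total = 3
  t=11: active resources = [3], total = 3
Peak resource demand = 10

10


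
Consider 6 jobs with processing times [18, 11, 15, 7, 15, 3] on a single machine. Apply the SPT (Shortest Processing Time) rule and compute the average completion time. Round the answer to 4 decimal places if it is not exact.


Sort jobs by processing time (SPT order): [3, 7, 11, 15, 15, 18]
Compute completion times sequentially:
  Job 1: processing = 3, completes at 3
  Job 2: processing = 7, completes at 10
  Job 3: processing = 11, completes at 21
  Job 4: processing = 15, completes at 36
  Job 5: processing = 15, completes at 51
  Job 6: processing = 18, completes at 69
Sum of completion times = 190
Average completion time = 190/6 = 31.6667

31.6667


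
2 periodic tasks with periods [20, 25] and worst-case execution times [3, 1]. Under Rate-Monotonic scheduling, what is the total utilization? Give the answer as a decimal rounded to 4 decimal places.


Compute individual utilizations (exact fractions):
  Task 1: C/T = 3/20 (approx. 0.15)
  Task 2: C/T = 1/25 (approx. 0.04)
Total utilization U = 3/20 + 1/25 = 19/100
Rounded to 4 decimal places: U = 0.1900
RM (Liu & Layland) bound for 2 tasks = 0.828427; compare with U = 19/100 (approx. 0.190000)
U <= bound, so schedulable by RM sufficient condition.

0.1900


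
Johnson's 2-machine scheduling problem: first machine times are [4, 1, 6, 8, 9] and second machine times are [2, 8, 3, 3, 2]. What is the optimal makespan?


Apply Johnson's rule:
  Group 1 (a <= b): [(2, 1, 8)]
  Group 2 (a > b): [(3, 6, 3), (4, 8, 3), (1, 4, 2), (5, 9, 2)]
Optimal job order: [2, 3, 4, 1, 5]
Schedule:
  Job 2: M1 done at 1, M2 done at 9
  Job 3: M1 done at 7, M2 done at 12
  Job 4: M1 done at 15, M2 done at 18
  Job 1: M1 done at 19, M2 done at 21
  Job 5: M1 done at 28, M2 done at 30
Makespan = 30

30


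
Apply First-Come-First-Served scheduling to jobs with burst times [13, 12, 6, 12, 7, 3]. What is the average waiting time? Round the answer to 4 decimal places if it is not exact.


FCFS order (as given): [13, 12, 6, 12, 7, 3]
Waiting times:
  Job 1: wait = 0
  Job 2: wait = 13
  Job 3: wait = 25
  Job 4: wait = 31
  Job 5: wait = 43
  Job 6: wait = 50
Sum of waiting times = 162
Average waiting time = 162/6 = 27.0

27.0


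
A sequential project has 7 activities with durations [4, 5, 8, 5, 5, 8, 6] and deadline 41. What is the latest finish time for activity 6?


LF(activity 6) = deadline - sum of successor durations
Successors: activities 7 through 7 with durations [6]
Sum of successor durations = 6
LF = 41 - 6 = 35

35


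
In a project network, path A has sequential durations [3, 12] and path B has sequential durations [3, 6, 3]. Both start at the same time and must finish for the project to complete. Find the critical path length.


Path A total = 3 + 12 = 15
Path B total = 3 + 6 + 3 = 12
Critical path = longest path = max(15, 12) = 15

15


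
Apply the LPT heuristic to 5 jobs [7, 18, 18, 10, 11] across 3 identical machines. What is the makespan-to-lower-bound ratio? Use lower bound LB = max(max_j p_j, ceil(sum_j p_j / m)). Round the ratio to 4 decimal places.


LPT order: [18, 18, 11, 10, 7]
Machine loads after assignment: [25, 18, 21]
LPT makespan = 25
Lower bound = max(max_job, ceil(total/3)) = max(18, 22) = 22
Ratio = 25 / 22 = 1.1364

1.1364


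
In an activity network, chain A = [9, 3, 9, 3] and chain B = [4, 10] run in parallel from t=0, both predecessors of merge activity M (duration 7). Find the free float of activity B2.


ES(B2) = sum of predecessors on chain B = 4
EF(B2) = ES + duration = 4 + 10 = 14
Successor of B2 is M. ES(M) = max(sum(A), sum(B)) = max(24, 14) = 24
Free float = ES(successor) - EF(current) = 24 - 14 = 10

10


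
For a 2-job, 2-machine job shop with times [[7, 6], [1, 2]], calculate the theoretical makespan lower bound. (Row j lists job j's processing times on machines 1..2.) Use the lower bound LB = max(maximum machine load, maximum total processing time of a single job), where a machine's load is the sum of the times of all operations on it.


Machine loads:
  Machine 1: 7 + 1 = 8
  Machine 2: 6 + 2 = 8
Max machine load = 8
Job totals:
  Job 1: 13
  Job 2: 3
Max job total = 13
Lower bound = max(8, 13) = 13

13


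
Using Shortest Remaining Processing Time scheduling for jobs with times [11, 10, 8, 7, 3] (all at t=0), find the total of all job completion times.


Since all jobs arrive at t=0, SRPT equals SPT ordering.
SPT order: [3, 7, 8, 10, 11]
Completion times:
  Job 1: p=3, C=3
  Job 2: p=7, C=10
  Job 3: p=8, C=18
  Job 4: p=10, C=28
  Job 5: p=11, C=39
Total completion time = 3 + 10 + 18 + 28 + 39 = 98

98


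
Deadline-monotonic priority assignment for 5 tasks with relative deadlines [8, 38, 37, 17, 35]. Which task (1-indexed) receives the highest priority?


Sort tasks by relative deadline (ascending):
  Task 1: deadline = 8
  Task 4: deadline = 17
  Task 5: deadline = 35
  Task 3: deadline = 37
  Task 2: deadline = 38
Priority order (highest first): [1, 4, 5, 3, 2]
Highest priority task = 1

1


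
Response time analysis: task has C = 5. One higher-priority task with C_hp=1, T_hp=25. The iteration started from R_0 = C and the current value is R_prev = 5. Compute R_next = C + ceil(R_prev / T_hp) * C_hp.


R_next = C + ceil(R_prev / T_hp) * C_hp
ceil(5 / 25) = ceil(0.2) = 1
Interference = 1 * 1 = 1
R_next = 5 + 1 = 6

6


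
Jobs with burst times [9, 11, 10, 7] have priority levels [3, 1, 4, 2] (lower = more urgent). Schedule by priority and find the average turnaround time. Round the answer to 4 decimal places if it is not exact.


Sort by priority (ascending = highest first):
Order: [(1, 11), (2, 7), (3, 9), (4, 10)]
Completion times:
  Priority 1, burst=11, C=11
  Priority 2, burst=7, C=18
  Priority 3, burst=9, C=27
  Priority 4, burst=10, C=37
Average turnaround = 93/4 = 23.25

23.25


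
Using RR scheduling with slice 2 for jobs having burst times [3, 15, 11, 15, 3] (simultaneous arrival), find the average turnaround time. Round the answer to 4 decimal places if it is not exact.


Time quantum = 2
Execution trace:
  J1 runs 2 units, time = 2
  J2 runs 2 units, time = 4
  J3 runs 2 units, time = 6
  J4 runs 2 units, time = 8
  J5 runs 2 units, time = 10
  J1 runs 1 units, time = 11
  J2 runs 2 units, time = 13
  J3 runs 2 units, time = 15
  J4 runs 2 units, time = 17
  J5 runs 1 units, time = 18
  J2 runs 2 units, time = 20
  J3 runs 2 units, time = 22
  J4 runs 2 units, time = 24
  J2 runs 2 units, time = 26
  J3 runs 2 units, time = 28
  J4 runs 2 units, time = 30
  J2 runs 2 units, time = 32
  J3 runs 2 units, time = 34
  J4 runs 2 units, time = 36
  J2 runs 2 units, time = 38
  J3 runs 1 units, time = 39
  J4 runs 2 units, time = 41
  J2 runs 2 units, time = 43
  J4 runs 2 units, time = 45
  J2 runs 1 units, time = 46
  J4 runs 1 units, time = 47
Finish times: [11, 46, 39, 47, 18]
Average turnaround = 161/5 = 32.2

32.2


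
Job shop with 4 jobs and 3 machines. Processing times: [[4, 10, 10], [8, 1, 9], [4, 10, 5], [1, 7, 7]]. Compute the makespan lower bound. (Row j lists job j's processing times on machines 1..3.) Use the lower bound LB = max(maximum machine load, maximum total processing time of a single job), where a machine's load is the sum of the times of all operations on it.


Machine loads:
  Machine 1: 4 + 8 + 4 + 1 = 17
  Machine 2: 10 + 1 + 10 + 7 = 28
  Machine 3: 10 + 9 + 5 + 7 = 31
Max machine load = 31
Job totals:
  Job 1: 24
  Job 2: 18
  Job 3: 19
  Job 4: 15
Max job total = 24
Lower bound = max(31, 24) = 31

31


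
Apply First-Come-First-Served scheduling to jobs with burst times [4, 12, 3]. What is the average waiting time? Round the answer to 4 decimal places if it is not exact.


FCFS order (as given): [4, 12, 3]
Waiting times:
  Job 1: wait = 0
  Job 2: wait = 4
  Job 3: wait = 16
Sum of waiting times = 20
Average waiting time = 20/3 = 6.6667

6.6667


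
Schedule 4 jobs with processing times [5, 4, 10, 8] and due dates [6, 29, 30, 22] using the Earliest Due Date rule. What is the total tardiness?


Sort by due date (EDD order): [(5, 6), (8, 22), (4, 29), (10, 30)]
Compute completion times and tardiness:
  Job 1: p=5, d=6, C=5, tardiness=max(0,5-6)=0
  Job 2: p=8, d=22, C=13, tardiness=max(0,13-22)=0
  Job 3: p=4, d=29, C=17, tardiness=max(0,17-29)=0
  Job 4: p=10, d=30, C=27, tardiness=max(0,27-30)=0
Total tardiness = 0

0


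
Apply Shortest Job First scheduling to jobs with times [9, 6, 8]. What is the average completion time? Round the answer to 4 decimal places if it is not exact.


SJF order (ascending): [6, 8, 9]
Completion times:
  Job 1: burst=6, C=6
  Job 2: burst=8, C=14
  Job 3: burst=9, C=23
Average completion = 43/3 = 14.3333

14.3333


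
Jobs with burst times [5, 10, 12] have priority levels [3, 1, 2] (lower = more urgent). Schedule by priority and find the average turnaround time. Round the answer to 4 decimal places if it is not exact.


Sort by priority (ascending = highest first):
Order: [(1, 10), (2, 12), (3, 5)]
Completion times:
  Priority 1, burst=10, C=10
  Priority 2, burst=12, C=22
  Priority 3, burst=5, C=27
Average turnaround = 59/3 = 19.6667

19.6667


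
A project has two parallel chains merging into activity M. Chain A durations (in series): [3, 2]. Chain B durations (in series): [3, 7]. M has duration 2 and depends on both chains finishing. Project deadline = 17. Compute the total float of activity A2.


Forward pass: ES(A2) = sum of predecessors on chain A = 3
EF = ES + duration = 3 + 2 = 5
Backward pass: LF(M) = deadline = 17; LS(M) = 17 - 2 = 15
LF(A2) = LS(M) - sum(successors on chain A) = 15 - 0 = 15
LS = LF - duration = 15 - 2 = 13
Total float = LS - ES = 13 - 3 = 10

10


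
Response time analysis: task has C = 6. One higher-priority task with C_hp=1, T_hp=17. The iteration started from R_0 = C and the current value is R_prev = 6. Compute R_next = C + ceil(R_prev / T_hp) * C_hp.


R_next = C + ceil(R_prev / T_hp) * C_hp
ceil(6 / 17) = ceil(0.3529) = 1
Interference = 1 * 1 = 1
R_next = 6 + 1 = 7

7


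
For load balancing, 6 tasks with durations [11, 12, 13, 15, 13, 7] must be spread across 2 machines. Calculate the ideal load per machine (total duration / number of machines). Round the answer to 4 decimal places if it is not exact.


Total processing time = 11 + 12 + 13 + 15 + 13 + 7 = 71
Number of machines = 2
Ideal balanced load = 71 / 2 = 35.5

35.5


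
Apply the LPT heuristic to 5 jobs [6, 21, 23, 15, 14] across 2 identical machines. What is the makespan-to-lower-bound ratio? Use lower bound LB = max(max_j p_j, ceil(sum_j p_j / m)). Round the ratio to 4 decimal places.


LPT order: [23, 21, 15, 14, 6]
Machine loads after assignment: [37, 42]
LPT makespan = 42
Lower bound = max(max_job, ceil(total/2)) = max(23, 40) = 40
Ratio = 42 / 40 = 1.05

1.05


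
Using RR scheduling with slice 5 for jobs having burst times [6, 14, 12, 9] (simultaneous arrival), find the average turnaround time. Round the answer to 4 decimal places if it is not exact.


Time quantum = 5
Execution trace:
  J1 runs 5 units, time = 5
  J2 runs 5 units, time = 10
  J3 runs 5 units, time = 15
  J4 runs 5 units, time = 20
  J1 runs 1 units, time = 21
  J2 runs 5 units, time = 26
  J3 runs 5 units, time = 31
  J4 runs 4 units, time = 35
  J2 runs 4 units, time = 39
  J3 runs 2 units, time = 41
Finish times: [21, 39, 41, 35]
Average turnaround = 136/4 = 34.0

34.0


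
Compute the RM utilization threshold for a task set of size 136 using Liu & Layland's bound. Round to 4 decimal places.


Compute 2^(1/136) = 1.0051096806
Subtract 1: 1.0051096806 - 1 = 0.0051096806
Multiply by n: 136 * 0.0051096806 = 0.6949165616
Round to 4 dp: 0.6949

0.6949


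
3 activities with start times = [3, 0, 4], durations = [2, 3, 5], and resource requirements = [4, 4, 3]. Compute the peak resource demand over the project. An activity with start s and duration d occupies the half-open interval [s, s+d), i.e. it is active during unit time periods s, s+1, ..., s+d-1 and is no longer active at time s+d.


Each activity i is active on [start_i, start_i + duration_i).
Compute total resource usage per time slot:
  t=0: active resources = [4], total = 4
  t=1: active resources = [4], total = 4
  t=2: active resources = [4], total = 4
  t=3: active resources = [4], total = 4
  t=4: active resources = [4, 3], total = 7
  t=5: active resources = [3], total = 3
  t=6: active resources = [3], total = 3
  t=7: active resources = [3], total = 3
  t=8: active resources = [3], total = 3
Peak resource demand = 7

7


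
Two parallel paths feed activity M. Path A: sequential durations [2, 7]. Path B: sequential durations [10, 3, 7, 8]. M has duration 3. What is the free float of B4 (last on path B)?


ES(B4) = sum of predecessors on chain B = 20
EF(B4) = ES + duration = 20 + 8 = 28
Successor of B4 is M. ES(M) = max(sum(A), sum(B)) = max(9, 28) = 28
Free float = ES(successor) - EF(current) = 28 - 28 = 0

0


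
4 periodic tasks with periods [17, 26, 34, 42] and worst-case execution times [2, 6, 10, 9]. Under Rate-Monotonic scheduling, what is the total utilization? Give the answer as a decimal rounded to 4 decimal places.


Compute individual utilizations (exact fractions):
  Task 1: C/T = 2/17 (approx. 0.1176)
  Task 2: C/T = 6/26 = 3/13 (approx. 0.2308)
  Task 3: C/T = 10/34 = 5/17 (approx. 0.2941)
  Task 4: C/T = 9/42 = 3/14 (approx. 0.2143)
Total utilization U = 2/17 + 3/13 + 5/17 + 3/14 = 2651/3094
Rounded to 4 decimal places: U = 0.8568
RM (Liu & Layland) bound for 4 tasks = 0.756828; compare with U = 2651/3094 (approx. 0.856820)
bound < U <= 1, so the RM sufficient condition is not met (inconclusive; an exact test such as response-time analysis is needed).

0.8568


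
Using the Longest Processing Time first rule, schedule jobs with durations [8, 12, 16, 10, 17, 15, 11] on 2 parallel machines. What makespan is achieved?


Sort jobs in decreasing order (LPT): [17, 16, 15, 12, 11, 10, 8]
Assign each job to the least loaded machine:
  Machine 1: jobs [17, 12, 11, 8], load = 48
  Machine 2: jobs [16, 15, 10], load = 41
Makespan = max load = 48

48


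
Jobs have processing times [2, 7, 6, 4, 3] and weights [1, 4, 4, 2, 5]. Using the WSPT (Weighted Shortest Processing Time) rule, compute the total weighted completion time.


Compute p/w ratios and sort ascending (WSPT): [(3, 5), (6, 4), (7, 4), (2, 1), (4, 2)]
Compute weighted completion times:
  Job (p=3,w=5): C=3, w*C=5*3=15
  Job (p=6,w=4): C=9, w*C=4*9=36
  Job (p=7,w=4): C=16, w*C=4*16=64
  Job (p=2,w=1): C=18, w*C=1*18=18
  Job (p=4,w=2): C=22, w*C=2*22=44
Total weighted completion time = 177

177


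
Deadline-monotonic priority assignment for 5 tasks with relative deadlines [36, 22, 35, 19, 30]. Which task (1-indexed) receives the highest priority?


Sort tasks by relative deadline (ascending):
  Task 4: deadline = 19
  Task 2: deadline = 22
  Task 5: deadline = 30
  Task 3: deadline = 35
  Task 1: deadline = 36
Priority order (highest first): [4, 2, 5, 3, 1]
Highest priority task = 4

4


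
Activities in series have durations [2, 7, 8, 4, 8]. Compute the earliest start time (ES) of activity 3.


Activity 3 starts after activities 1 through 2 complete.
Predecessor durations: [2, 7]
ES = 2 + 7 = 9

9


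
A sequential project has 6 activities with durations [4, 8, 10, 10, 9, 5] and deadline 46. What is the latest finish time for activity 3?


LF(activity 3) = deadline - sum of successor durations
Successors: activities 4 through 6 with durations [10, 9, 5]
Sum of successor durations = 24
LF = 46 - 24 = 22

22


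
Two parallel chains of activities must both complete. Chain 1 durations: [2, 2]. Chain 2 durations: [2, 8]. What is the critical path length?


Path A total = 2 + 2 = 4
Path B total = 2 + 8 = 10
Critical path = longest path = max(4, 10) = 10

10


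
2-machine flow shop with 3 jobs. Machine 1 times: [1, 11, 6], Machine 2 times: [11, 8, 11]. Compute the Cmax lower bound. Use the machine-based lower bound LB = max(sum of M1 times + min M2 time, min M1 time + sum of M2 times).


LB1 = sum(M1 times) + min(M2 times) = 18 + 8 = 26
LB2 = min(M1 times) + sum(M2 times) = 1 + 30 = 31
Lower bound = max(LB1, LB2) = max(26, 31) = 31

31


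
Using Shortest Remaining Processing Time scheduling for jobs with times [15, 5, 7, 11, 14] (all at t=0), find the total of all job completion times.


Since all jobs arrive at t=0, SRPT equals SPT ordering.
SPT order: [5, 7, 11, 14, 15]
Completion times:
  Job 1: p=5, C=5
  Job 2: p=7, C=12
  Job 3: p=11, C=23
  Job 4: p=14, C=37
  Job 5: p=15, C=52
Total completion time = 5 + 12 + 23 + 37 + 52 = 129

129


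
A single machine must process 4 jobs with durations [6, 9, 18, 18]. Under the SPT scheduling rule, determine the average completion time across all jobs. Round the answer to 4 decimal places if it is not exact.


Sort jobs by processing time (SPT order): [6, 9, 18, 18]
Compute completion times sequentially:
  Job 1: processing = 6, completes at 6
  Job 2: processing = 9, completes at 15
  Job 3: processing = 18, completes at 33
  Job 4: processing = 18, completes at 51
Sum of completion times = 105
Average completion time = 105/4 = 26.25

26.25


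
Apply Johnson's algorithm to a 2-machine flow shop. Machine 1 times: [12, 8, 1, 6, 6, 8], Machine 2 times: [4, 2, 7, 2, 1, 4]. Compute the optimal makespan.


Apply Johnson's rule:
  Group 1 (a <= b): [(3, 1, 7)]
  Group 2 (a > b): [(1, 12, 4), (6, 8, 4), (2, 8, 2), (4, 6, 2), (5, 6, 1)]
Optimal job order: [3, 1, 6, 2, 4, 5]
Schedule:
  Job 3: M1 done at 1, M2 done at 8
  Job 1: M1 done at 13, M2 done at 17
  Job 6: M1 done at 21, M2 done at 25
  Job 2: M1 done at 29, M2 done at 31
  Job 4: M1 done at 35, M2 done at 37
  Job 5: M1 done at 41, M2 done at 42
Makespan = 42

42


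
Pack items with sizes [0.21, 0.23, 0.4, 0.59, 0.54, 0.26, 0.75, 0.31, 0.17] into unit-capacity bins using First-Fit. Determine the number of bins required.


Place items sequentially using First-Fit:
  Item 0.21 -> new Bin 1
  Item 0.23 -> Bin 1 (now 0.44)
  Item 0.4 -> Bin 1 (now 0.84)
  Item 0.59 -> new Bin 2
  Item 0.54 -> new Bin 3
  Item 0.26 -> Bin 2 (now 0.85)
  Item 0.75 -> new Bin 4
  Item 0.31 -> Bin 3 (now 0.85)
  Item 0.17 -> Bin 4 (now 0.92)
Total bins used = 4

4


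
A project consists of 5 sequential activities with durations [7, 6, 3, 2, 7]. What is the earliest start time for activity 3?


Activity 3 starts after activities 1 through 2 complete.
Predecessor durations: [7, 6]
ES = 7 + 6 = 13

13


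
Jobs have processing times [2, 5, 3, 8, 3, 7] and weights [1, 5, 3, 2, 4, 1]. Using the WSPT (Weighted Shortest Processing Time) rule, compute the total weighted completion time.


Compute p/w ratios and sort ascending (WSPT): [(3, 4), (5, 5), (3, 3), (2, 1), (8, 2), (7, 1)]
Compute weighted completion times:
  Job (p=3,w=4): C=3, w*C=4*3=12
  Job (p=5,w=5): C=8, w*C=5*8=40
  Job (p=3,w=3): C=11, w*C=3*11=33
  Job (p=2,w=1): C=13, w*C=1*13=13
  Job (p=8,w=2): C=21, w*C=2*21=42
  Job (p=7,w=1): C=28, w*C=1*28=28
Total weighted completion time = 168

168


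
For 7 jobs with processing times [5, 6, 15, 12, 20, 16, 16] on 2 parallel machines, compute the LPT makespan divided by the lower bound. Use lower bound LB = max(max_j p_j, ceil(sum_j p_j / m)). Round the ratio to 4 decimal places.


LPT order: [20, 16, 16, 15, 12, 6, 5]
Machine loads after assignment: [46, 44]
LPT makespan = 46
Lower bound = max(max_job, ceil(total/2)) = max(20, 45) = 45
Ratio = 46 / 45 = 1.0222

1.0222


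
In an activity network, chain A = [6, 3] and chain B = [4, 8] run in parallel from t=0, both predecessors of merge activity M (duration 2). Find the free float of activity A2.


ES(A2) = sum of predecessors on chain A = 6
EF(A2) = ES + duration = 6 + 3 = 9
Successor of A2 is M. ES(M) = max(sum(A), sum(B)) = max(9, 12) = 12
Free float = ES(successor) - EF(current) = 12 - 9 = 3

3


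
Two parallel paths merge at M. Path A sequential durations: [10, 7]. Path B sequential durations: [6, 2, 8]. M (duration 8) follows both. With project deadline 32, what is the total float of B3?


Forward pass: ES(B3) = sum of predecessors on chain B = 8
EF = ES + duration = 8 + 8 = 16
Backward pass: LF(M) = deadline = 32; LS(M) = 32 - 8 = 24
LF(B3) = LS(M) - sum(successors on chain B) = 24 - 0 = 24
LS = LF - duration = 24 - 8 = 16
Total float = LS - ES = 16 - 8 = 8

8


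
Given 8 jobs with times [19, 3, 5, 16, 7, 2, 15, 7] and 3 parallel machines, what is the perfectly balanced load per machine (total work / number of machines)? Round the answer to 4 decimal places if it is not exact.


Total processing time = 19 + 3 + 5 + 16 + 7 + 2 + 15 + 7 = 74
Number of machines = 3
Ideal balanced load = 74 / 3 = 24.6667

24.6667


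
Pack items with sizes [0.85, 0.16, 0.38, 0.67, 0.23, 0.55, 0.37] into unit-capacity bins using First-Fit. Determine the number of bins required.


Place items sequentially using First-Fit:
  Item 0.85 -> new Bin 1
  Item 0.16 -> new Bin 2
  Item 0.38 -> Bin 2 (now 0.54)
  Item 0.67 -> new Bin 3
  Item 0.23 -> Bin 2 (now 0.77)
  Item 0.55 -> new Bin 4
  Item 0.37 -> Bin 4 (now 0.92)
Total bins used = 4

4


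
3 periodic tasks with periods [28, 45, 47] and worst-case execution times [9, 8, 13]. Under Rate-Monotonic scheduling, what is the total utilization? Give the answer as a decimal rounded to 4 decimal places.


Compute individual utilizations (exact fractions):
  Task 1: C/T = 9/28 (approx. 0.3214)
  Task 2: C/T = 8/45 (approx. 0.1778)
  Task 3: C/T = 13/47 (approx. 0.2766)
Total utilization U = 9/28 + 8/45 + 13/47 = 45943/59220
Rounded to 4 decimal places: U = 0.7758
RM (Liu & Layland) bound for 3 tasks = 0.779763; compare with U = 45943/59220 (approx. 0.775802)
U <= bound, so schedulable by RM sufficient condition.

0.7758


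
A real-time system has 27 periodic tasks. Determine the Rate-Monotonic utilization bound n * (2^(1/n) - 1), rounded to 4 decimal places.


Compute 2^(1/27) = 1.0260044847
Subtract 1: 1.0260044847 - 1 = 0.0260044847
Multiply by n: 27 * 0.0260044847 = 0.7021210869
Round to 4 dp: 0.7021

0.7021


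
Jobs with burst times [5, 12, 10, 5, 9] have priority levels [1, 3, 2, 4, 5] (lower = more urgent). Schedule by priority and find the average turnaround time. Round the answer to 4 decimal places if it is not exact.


Sort by priority (ascending = highest first):
Order: [(1, 5), (2, 10), (3, 12), (4, 5), (5, 9)]
Completion times:
  Priority 1, burst=5, C=5
  Priority 2, burst=10, C=15
  Priority 3, burst=12, C=27
  Priority 4, burst=5, C=32
  Priority 5, burst=9, C=41
Average turnaround = 120/5 = 24.0

24.0


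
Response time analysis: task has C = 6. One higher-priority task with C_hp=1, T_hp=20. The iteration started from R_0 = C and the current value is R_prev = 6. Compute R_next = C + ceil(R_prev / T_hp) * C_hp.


R_next = C + ceil(R_prev / T_hp) * C_hp
ceil(6 / 20) = ceil(0.3) = 1
Interference = 1 * 1 = 1
R_next = 6 + 1 = 7

7


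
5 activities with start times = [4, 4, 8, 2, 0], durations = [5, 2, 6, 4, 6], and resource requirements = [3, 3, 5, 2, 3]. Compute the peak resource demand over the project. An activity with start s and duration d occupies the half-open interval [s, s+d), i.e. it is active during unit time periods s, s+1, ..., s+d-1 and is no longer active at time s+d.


Each activity i is active on [start_i, start_i + duration_i).
Compute total resource usage per time slot:
  t=0: active resources = [3], total = 3
  t=1: active resources = [3], total = 3
  t=2: active resources = [2, 3], total = 5
  t=3: active resources = [2, 3], total = 5
  t=4: active resources = [3, 3, 2, 3], total = 11
  t=5: active resources = [3, 3, 2, 3], total = 11
  t=6: active resources = [3], total = 3
  t=7: active resources = [3], total = 3
  t=8: active resources = [3, 5], total = 8
  t=9: active resources = [5], total = 5
  t=10: active resources = [5], total = 5
  t=11: active resources = [5], total = 5
  t=12: active resources = [5], total = 5
  t=13: active resources = [5], total = 5
Peak resource demand = 11

11


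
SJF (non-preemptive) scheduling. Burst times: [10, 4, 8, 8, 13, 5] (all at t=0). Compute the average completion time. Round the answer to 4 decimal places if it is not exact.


SJF order (ascending): [4, 5, 8, 8, 10, 13]
Completion times:
  Job 1: burst=4, C=4
  Job 2: burst=5, C=9
  Job 3: burst=8, C=17
  Job 4: burst=8, C=25
  Job 5: burst=10, C=35
  Job 6: burst=13, C=48
Average completion = 138/6 = 23.0

23.0


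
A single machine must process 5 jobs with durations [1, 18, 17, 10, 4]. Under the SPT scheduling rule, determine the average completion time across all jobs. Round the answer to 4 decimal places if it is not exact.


Sort jobs by processing time (SPT order): [1, 4, 10, 17, 18]
Compute completion times sequentially:
  Job 1: processing = 1, completes at 1
  Job 2: processing = 4, completes at 5
  Job 3: processing = 10, completes at 15
  Job 4: processing = 17, completes at 32
  Job 5: processing = 18, completes at 50
Sum of completion times = 103
Average completion time = 103/5 = 20.6

20.6


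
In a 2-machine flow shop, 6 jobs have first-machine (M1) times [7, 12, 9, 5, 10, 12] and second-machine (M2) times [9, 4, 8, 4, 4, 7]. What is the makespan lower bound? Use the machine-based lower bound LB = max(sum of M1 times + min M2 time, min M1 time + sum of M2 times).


LB1 = sum(M1 times) + min(M2 times) = 55 + 4 = 59
LB2 = min(M1 times) + sum(M2 times) = 5 + 36 = 41
Lower bound = max(LB1, LB2) = max(59, 41) = 59

59


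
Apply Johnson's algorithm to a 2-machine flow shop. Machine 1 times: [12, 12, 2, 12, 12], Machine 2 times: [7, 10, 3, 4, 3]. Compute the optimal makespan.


Apply Johnson's rule:
  Group 1 (a <= b): [(3, 2, 3)]
  Group 2 (a > b): [(2, 12, 10), (1, 12, 7), (4, 12, 4), (5, 12, 3)]
Optimal job order: [3, 2, 1, 4, 5]
Schedule:
  Job 3: M1 done at 2, M2 done at 5
  Job 2: M1 done at 14, M2 done at 24
  Job 1: M1 done at 26, M2 done at 33
  Job 4: M1 done at 38, M2 done at 42
  Job 5: M1 done at 50, M2 done at 53
Makespan = 53

53


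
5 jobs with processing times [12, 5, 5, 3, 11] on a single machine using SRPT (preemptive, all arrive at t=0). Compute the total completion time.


Since all jobs arrive at t=0, SRPT equals SPT ordering.
SPT order: [3, 5, 5, 11, 12]
Completion times:
  Job 1: p=3, C=3
  Job 2: p=5, C=8
  Job 3: p=5, C=13
  Job 4: p=11, C=24
  Job 5: p=12, C=36
Total completion time = 3 + 8 + 13 + 24 + 36 = 84

84


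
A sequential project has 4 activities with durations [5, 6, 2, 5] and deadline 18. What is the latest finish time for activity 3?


LF(activity 3) = deadline - sum of successor durations
Successors: activities 4 through 4 with durations [5]
Sum of successor durations = 5
LF = 18 - 5 = 13

13


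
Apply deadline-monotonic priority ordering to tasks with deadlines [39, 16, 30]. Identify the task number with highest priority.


Sort tasks by relative deadline (ascending):
  Task 2: deadline = 16
  Task 3: deadline = 30
  Task 1: deadline = 39
Priority order (highest first): [2, 3, 1]
Highest priority task = 2

2


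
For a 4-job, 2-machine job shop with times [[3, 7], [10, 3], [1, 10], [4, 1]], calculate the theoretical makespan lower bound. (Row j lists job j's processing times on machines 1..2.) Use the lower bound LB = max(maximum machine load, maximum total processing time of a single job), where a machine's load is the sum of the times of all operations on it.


Machine loads:
  Machine 1: 3 + 10 + 1 + 4 = 18
  Machine 2: 7 + 3 + 10 + 1 = 21
Max machine load = 21
Job totals:
  Job 1: 10
  Job 2: 13
  Job 3: 11
  Job 4: 5
Max job total = 13
Lower bound = max(21, 13) = 21

21


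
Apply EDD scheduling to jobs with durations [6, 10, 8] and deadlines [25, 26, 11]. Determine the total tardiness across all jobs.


Sort by due date (EDD order): [(8, 11), (6, 25), (10, 26)]
Compute completion times and tardiness:
  Job 1: p=8, d=11, C=8, tardiness=max(0,8-11)=0
  Job 2: p=6, d=25, C=14, tardiness=max(0,14-25)=0
  Job 3: p=10, d=26, C=24, tardiness=max(0,24-26)=0
Total tardiness = 0

0


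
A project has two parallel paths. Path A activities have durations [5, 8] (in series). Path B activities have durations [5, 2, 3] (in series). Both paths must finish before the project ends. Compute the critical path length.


Path A total = 5 + 8 = 13
Path B total = 5 + 2 + 3 = 10
Critical path = longest path = max(13, 10) = 13

13


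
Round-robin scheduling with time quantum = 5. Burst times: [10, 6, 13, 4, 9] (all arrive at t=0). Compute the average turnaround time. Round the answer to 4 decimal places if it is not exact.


Time quantum = 5
Execution trace:
  J1 runs 5 units, time = 5
  J2 runs 5 units, time = 10
  J3 runs 5 units, time = 15
  J4 runs 4 units, time = 19
  J5 runs 5 units, time = 24
  J1 runs 5 units, time = 29
  J2 runs 1 units, time = 30
  J3 runs 5 units, time = 35
  J5 runs 4 units, time = 39
  J3 runs 3 units, time = 42
Finish times: [29, 30, 42, 19, 39]
Average turnaround = 159/5 = 31.8

31.8


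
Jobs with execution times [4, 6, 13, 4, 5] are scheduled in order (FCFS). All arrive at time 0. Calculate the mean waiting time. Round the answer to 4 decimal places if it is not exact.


FCFS order (as given): [4, 6, 13, 4, 5]
Waiting times:
  Job 1: wait = 0
  Job 2: wait = 4
  Job 3: wait = 10
  Job 4: wait = 23
  Job 5: wait = 27
Sum of waiting times = 64
Average waiting time = 64/5 = 12.8

12.8


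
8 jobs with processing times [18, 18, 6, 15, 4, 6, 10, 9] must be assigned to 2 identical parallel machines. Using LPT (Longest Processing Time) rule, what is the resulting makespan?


Sort jobs in decreasing order (LPT): [18, 18, 15, 10, 9, 6, 6, 4]
Assign each job to the least loaded machine:
  Machine 1: jobs [18, 15, 6, 4], load = 43
  Machine 2: jobs [18, 10, 9, 6], load = 43
Makespan = max load = 43

43


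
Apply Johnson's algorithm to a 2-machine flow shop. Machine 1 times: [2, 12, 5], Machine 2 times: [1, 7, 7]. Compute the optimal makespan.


Apply Johnson's rule:
  Group 1 (a <= b): [(3, 5, 7)]
  Group 2 (a > b): [(2, 12, 7), (1, 2, 1)]
Optimal job order: [3, 2, 1]
Schedule:
  Job 3: M1 done at 5, M2 done at 12
  Job 2: M1 done at 17, M2 done at 24
  Job 1: M1 done at 19, M2 done at 25
Makespan = 25

25


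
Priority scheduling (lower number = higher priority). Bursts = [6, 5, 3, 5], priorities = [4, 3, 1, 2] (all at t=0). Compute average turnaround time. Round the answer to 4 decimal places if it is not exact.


Sort by priority (ascending = highest first):
Order: [(1, 3), (2, 5), (3, 5), (4, 6)]
Completion times:
  Priority 1, burst=3, C=3
  Priority 2, burst=5, C=8
  Priority 3, burst=5, C=13
  Priority 4, burst=6, C=19
Average turnaround = 43/4 = 10.75

10.75


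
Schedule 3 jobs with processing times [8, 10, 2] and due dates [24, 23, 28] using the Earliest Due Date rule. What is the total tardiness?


Sort by due date (EDD order): [(10, 23), (8, 24), (2, 28)]
Compute completion times and tardiness:
  Job 1: p=10, d=23, C=10, tardiness=max(0,10-23)=0
  Job 2: p=8, d=24, C=18, tardiness=max(0,18-24)=0
  Job 3: p=2, d=28, C=20, tardiness=max(0,20-28)=0
Total tardiness = 0

0


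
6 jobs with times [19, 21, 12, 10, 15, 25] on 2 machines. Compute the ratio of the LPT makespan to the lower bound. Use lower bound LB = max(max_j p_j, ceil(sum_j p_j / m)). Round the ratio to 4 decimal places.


LPT order: [25, 21, 19, 15, 12, 10]
Machine loads after assignment: [52, 50]
LPT makespan = 52
Lower bound = max(max_job, ceil(total/2)) = max(25, 51) = 51
Ratio = 52 / 51 = 1.0196

1.0196


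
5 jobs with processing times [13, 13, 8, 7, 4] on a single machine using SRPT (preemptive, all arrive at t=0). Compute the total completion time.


Since all jobs arrive at t=0, SRPT equals SPT ordering.
SPT order: [4, 7, 8, 13, 13]
Completion times:
  Job 1: p=4, C=4
  Job 2: p=7, C=11
  Job 3: p=8, C=19
  Job 4: p=13, C=32
  Job 5: p=13, C=45
Total completion time = 4 + 11 + 19 + 32 + 45 = 111

111
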